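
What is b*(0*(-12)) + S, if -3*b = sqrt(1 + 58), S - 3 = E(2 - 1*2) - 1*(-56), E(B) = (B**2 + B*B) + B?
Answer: 59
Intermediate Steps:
E(B) = B + 2*B**2 (E(B) = (B**2 + B**2) + B = 2*B**2 + B = B + 2*B**2)
S = 59 (S = 3 + ((2 - 1*2)*(1 + 2*(2 - 1*2)) - 1*(-56)) = 3 + ((2 - 2)*(1 + 2*(2 - 2)) + 56) = 3 + (0*(1 + 2*0) + 56) = 3 + (0*(1 + 0) + 56) = 3 + (0*1 + 56) = 3 + (0 + 56) = 3 + 56 = 59)
b = -sqrt(59)/3 (b = -sqrt(1 + 58)/3 = -sqrt(59)/3 ≈ -2.5604)
b*(0*(-12)) + S = (-sqrt(59)/3)*(0*(-12)) + 59 = -sqrt(59)/3*0 + 59 = 0 + 59 = 59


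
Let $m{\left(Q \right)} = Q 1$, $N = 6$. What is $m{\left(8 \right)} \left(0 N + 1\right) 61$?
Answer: $488$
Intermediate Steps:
$m{\left(Q \right)} = Q$
$m{\left(8 \right)} \left(0 N + 1\right) 61 = 8 \left(0 \cdot 6 + 1\right) 61 = 8 \left(0 + 1\right) 61 = 8 \cdot 1 \cdot 61 = 8 \cdot 61 = 488$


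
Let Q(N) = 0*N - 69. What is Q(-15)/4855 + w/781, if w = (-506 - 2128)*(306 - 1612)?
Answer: 16701165531/3791755 ≈ 4404.6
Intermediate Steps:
Q(N) = -69 (Q(N) = 0 - 69 = -69)
w = 3440004 (w = -2634*(-1306) = 3440004)
Q(-15)/4855 + w/781 = -69/4855 + 3440004/781 = 16701165531/3791755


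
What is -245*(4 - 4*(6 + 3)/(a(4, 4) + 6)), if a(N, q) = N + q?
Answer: -350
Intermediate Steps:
-245*(4 - 4*(6 + 3)/(a(4, 4) + 6)) = -245*(4 - 4*(6 + 3)/((4 + 4) + 6)) = -245*(4 - 36/(8 + 6)) = -245*(4 - 36/14) = -245*(4 - 4*9/14) = -245*(4 - 18/7) = -245*10/7 = -350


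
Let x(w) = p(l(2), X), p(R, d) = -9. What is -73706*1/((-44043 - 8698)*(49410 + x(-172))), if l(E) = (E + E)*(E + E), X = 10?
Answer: 73706/2605458141 ≈ 2.8289e-5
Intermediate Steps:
l(E) = 4*E**2 (l(E) = (2*E)*(2*E) = 4*E**2)
x(w) = -9
-73706*1/((-44043 - 8698)*(49410 + x(-172))) = -73706*1/((-44043 - 8698)*(49410 - 9)) = -73706/((-52741*49401)) = -73706/(-2605458141) = -73706*(-1/2605458141) = 73706/2605458141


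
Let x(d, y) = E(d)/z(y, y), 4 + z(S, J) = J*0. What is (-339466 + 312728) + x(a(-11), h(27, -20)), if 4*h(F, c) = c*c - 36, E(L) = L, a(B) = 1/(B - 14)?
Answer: -2673799/100 ≈ -26738.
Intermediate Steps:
a(B) = 1/(-14 + B)
z(S, J) = -4 (z(S, J) = -4 + J*0 = -4 + 0 = -4)
h(F, c) = -9 + c²/4 (h(F, c) = (c*c - 36)/4 = (c² - 36)/4 = (-36 + c²)/4 = -9 + c²/4)
x(d, y) = -d/4 (x(d, y) = d/(-4) = d*(-¼) = -d/4)
(-339466 + 312728) + x(a(-11), h(27, -20)) = (-339466 + 312728) - 1/(4*(-14 - 11)) = -26738 - ¼/(-25) = -26738 - ¼*(-1/25) = -26738 + 1/100 = -2673799/100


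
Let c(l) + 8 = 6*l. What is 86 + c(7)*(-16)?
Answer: -458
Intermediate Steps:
c(l) = -8 + 6*l
86 + c(7)*(-16) = 86 + (-8 + 6*7)*(-16) = 86 + (-8 + 42)*(-16) = 86 + 34*(-16) = 86 - 544 = -458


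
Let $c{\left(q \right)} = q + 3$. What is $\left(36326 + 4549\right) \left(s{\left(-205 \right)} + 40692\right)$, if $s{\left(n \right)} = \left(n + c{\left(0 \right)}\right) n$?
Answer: $3355919250$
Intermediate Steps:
$c{\left(q \right)} = 3 + q$
$s{\left(n \right)} = n \left(3 + n\right)$ ($s{\left(n \right)} = \left(n + \left(3 + 0\right)\right) n = \left(n + 3\right) n = \left(3 + n\right) n = n \left(3 + n\right)$)
$\left(36326 + 4549\right) \left(s{\left(-205 \right)} + 40692\right) = \left(36326 + 4549\right) \left(- 205 \left(3 - 205\right) + 40692\right) = 40875 \left(\left(-205\right) \left(-202\right) + 40692\right) = 40875 \left(41410 + 40692\right) = 40875 \cdot 82102 = 3355919250$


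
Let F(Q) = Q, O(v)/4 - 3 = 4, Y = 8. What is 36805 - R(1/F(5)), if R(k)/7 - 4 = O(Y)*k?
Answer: 183689/5 ≈ 36738.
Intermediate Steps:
O(v) = 28 (O(v) = 12 + 4*4 = 12 + 16 = 28)
R(k) = 28 + 196*k (R(k) = 28 + 7*(28*k) = 28 + 196*k)
36805 - R(1/F(5)) = 36805 - (28 + 196/5) = 36805 - 1*336/5 = 36805 - 336/5 = 183689/5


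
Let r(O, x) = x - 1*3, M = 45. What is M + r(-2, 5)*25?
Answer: 95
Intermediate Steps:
r(O, x) = -3 + x (r(O, x) = x - 3 = -3 + x)
M + r(-2, 5)*25 = 45 + (-3 + 5)*25 = 45 + 2*25 = 45 + 50 = 95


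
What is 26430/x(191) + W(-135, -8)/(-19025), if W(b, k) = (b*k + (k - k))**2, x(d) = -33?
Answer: -7217626/8371 ≈ -862.22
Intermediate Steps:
W(b, k) = b**2*k**2 (W(b, k) = (b*k + 0)**2 = (b*k)**2 = b**2*k**2)
26430/x(191) + W(-135, -8)/(-19025) = 26430/(-33) + ((-135)**2*(-8)**2)/(-19025) = 26430*(-1/33) + (18225*64)*(-1/19025) = -8810/11 + 1166400*(-1/19025) = -8810/11 - 46656/761 = -7217626/8371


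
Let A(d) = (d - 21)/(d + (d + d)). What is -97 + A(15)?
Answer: -1457/15 ≈ -97.133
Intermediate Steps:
A(d) = (-21 + d)/(3*d) (A(d) = (-21 + d)/(d + 2*d) = (-21 + d)/((3*d)) = (-21 + d)*(1/(3*d)) = (-21 + d)/(3*d))
-97 + A(15) = -97 + (⅓)*(-21 + 15)/15 = -97 + (⅓)*(1/15)*(-6) = -97 - 2/15 = -1457/15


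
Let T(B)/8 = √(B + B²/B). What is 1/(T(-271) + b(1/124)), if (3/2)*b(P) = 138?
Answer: 23/10788 - I*√542/5394 ≈ 0.002132 - 0.0043161*I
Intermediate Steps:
b(P) = 92 (b(P) = (⅔)*138 = 92)
T(B) = 8*√2*√B (T(B) = 8*√(B + B²/B) = 8*√(B + B) = 8*√(2*B) = 8*(√2*√B) = 8*√2*√B)
1/(T(-271) + b(1/124)) = 1/(8*√2*√(-271) + 92) = 1/(8*√2*(I*√271) + 92) = 1/(8*I*√542 + 92) = 1/(92 + 8*I*√542)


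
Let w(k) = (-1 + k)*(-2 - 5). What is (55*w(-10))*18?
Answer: 76230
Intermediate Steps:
w(k) = 7 - 7*k (w(k) = (-1 + k)*(-7) = 7 - 7*k)
(55*w(-10))*18 = (55*(7 - 7*(-10)))*18 = (55*(7 + 70))*18 = (55*77)*18 = 4235*18 = 76230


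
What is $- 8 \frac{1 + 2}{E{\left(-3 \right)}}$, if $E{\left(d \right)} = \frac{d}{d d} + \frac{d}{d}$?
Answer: $-36$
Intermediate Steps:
$E{\left(d \right)} = 1 + \frac{1}{d}$ ($E{\left(d \right)} = \frac{d}{d^{2}} + 1 = \frac{1}{d} + 1 = 1 + \frac{1}{d}$)
$- 8 \frac{1 + 2}{E{\left(-3 \right)}} = - 8 \frac{1 + 2}{\frac{1}{-3} \left(1 - 3\right)} = - 8 \frac{3}{\left(- \frac{1}{3}\right) \left(-2\right)} = - 8 \frac{3}{\frac{2}{3}} = - 8 \cdot 3 \cdot \frac{3}{2} = \left(-8\right) \frac{9}{2} = -36$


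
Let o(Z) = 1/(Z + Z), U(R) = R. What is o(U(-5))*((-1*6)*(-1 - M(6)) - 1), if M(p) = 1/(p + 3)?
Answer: -17/30 ≈ -0.56667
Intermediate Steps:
M(p) = 1/(3 + p)
o(Z) = 1/(2*Z)
o(U(-5))*((-1*6)*(-1 - M(6)) - 1) = ((½)/(-5))*((-1*6)*(-1 - 1/(3 + 6)) - 1) = ((½)*(-⅕))*(-6*(-1 - 1/9) - 1) = -(-6*(-1 - 1*⅑) - 1)/10 = -(-6*(-1 - ⅑) - 1)/10 = -(-6*(-10/9) - 1)/10 = -(20/3 - 1)/10 = -⅒*17/3 = -17/30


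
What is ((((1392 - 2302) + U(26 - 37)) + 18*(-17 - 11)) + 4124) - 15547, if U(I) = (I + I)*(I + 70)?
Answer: -14135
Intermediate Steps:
U(I) = 2*I*(70 + I) (U(I) = (2*I)*(70 + I) = 2*I*(70 + I))
((((1392 - 2302) + U(26 - 37)) + 18*(-17 - 11)) + 4124) - 15547 = ((((1392 - 2302) + 2*(26 - 37)*(70 + (26 - 37))) + 18*(-17 - 11)) + 4124) - 15547 = (((-910 + 2*(-11)*(70 - 11)) + 18*(-28)) + 4124) - 15547 = (((-910 + 2*(-11)*59) - 504) + 4124) - 15547 = (((-910 - 1298) - 504) + 4124) - 15547 = ((-2208 - 504) + 4124) - 15547 = (-2712 + 4124) - 15547 = 1412 - 15547 = -14135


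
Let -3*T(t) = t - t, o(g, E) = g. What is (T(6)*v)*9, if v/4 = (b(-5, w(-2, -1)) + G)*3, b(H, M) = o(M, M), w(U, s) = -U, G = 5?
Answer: 0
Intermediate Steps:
T(t) = 0 (T(t) = -(t - t)/3 = -⅓*0 = 0)
b(H, M) = M
v = 84 (v = 4*((-1*(-2) + 5)*3) = 4*((2 + 5)*3) = 4*(7*3) = 4*21 = 84)
(T(6)*v)*9 = (0*84)*9 = 0*9 = 0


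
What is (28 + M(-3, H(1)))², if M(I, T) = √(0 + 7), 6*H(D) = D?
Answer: (28 + √7)² ≈ 939.16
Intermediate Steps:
H(D) = D/6
M(I, T) = √7
(28 + M(-3, H(1)))² = (28 + √7)²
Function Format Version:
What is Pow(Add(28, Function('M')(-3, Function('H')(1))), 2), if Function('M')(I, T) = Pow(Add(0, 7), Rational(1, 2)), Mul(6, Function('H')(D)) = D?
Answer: Pow(Add(28, Pow(7, Rational(1, 2))), 2) ≈ 939.16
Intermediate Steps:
Function('H')(D) = Mul(Rational(1, 6), D)
Function('M')(I, T) = Pow(7, Rational(1, 2))
Pow(Add(28, Function('M')(-3, Function('H')(1))), 2) = Pow(Add(28, Pow(7, Rational(1, 2))), 2)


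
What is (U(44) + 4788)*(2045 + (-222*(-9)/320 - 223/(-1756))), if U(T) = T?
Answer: 21757330431/2195 ≈ 9.9122e+6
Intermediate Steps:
(U(44) + 4788)*(2045 + (-222*(-9)/320 - 223/(-1756))) = (44 + 4788)*(2045 + (-222*(-9)/320 - 223/(-1756))) = 4832*(2045 + (1998*(1/320) - 223*(-1/1756))) = 4832*(2045 + (999/160 + 223/1756)) = 4832*(2045 + 447481/70240) = 4832*(144088281/70240) = 21757330431/2195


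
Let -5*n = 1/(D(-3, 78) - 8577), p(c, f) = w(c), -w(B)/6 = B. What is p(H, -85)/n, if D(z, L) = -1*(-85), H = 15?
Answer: -3821400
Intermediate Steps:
w(B) = -6*B
p(c, f) = -6*c
D(z, L) = 85
n = 1/42460 (n = -1/(5*(85 - 8577)) = -1/5/(-8492) = -1/5*(-1/8492) = 1/42460 ≈ 2.3552e-5)
p(H, -85)/n = (-6*15)/(1/42460) = -90*42460 = -3821400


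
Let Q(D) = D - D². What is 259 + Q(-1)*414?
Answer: -569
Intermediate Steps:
259 + Q(-1)*414 = 259 - (1 - 1*(-1))*414 = 259 - (1 + 1)*414 = 259 - 1*2*414 = 259 - 2*414 = 259 - 828 = -569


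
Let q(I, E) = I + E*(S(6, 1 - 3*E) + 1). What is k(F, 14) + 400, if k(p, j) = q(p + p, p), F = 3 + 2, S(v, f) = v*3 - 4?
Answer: 485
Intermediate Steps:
S(v, f) = -4 + 3*v (S(v, f) = 3*v - 4 = -4 + 3*v)
F = 5
q(I, E) = I + 15*E (q(I, E) = I + E*((-4 + 3*6) + 1) = I + E*((-4 + 18) + 1) = I + E*(14 + 1) = I + E*15 = I + 15*E)
k(p, j) = 17*p (k(p, j) = (p + p) + 15*p = 2*p + 15*p = 17*p)
k(F, 14) + 400 = 17*5 + 400 = 85 + 400 = 485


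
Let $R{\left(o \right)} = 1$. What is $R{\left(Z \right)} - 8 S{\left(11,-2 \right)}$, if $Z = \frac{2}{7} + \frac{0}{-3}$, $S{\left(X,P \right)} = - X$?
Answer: $89$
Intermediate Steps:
$Z = \frac{2}{7}$ ($Z = 2 \cdot \frac{1}{7} + 0 \left(- \frac{1}{3}\right) = \frac{2}{7} + 0 = \frac{2}{7} \approx 0.28571$)
$R{\left(Z \right)} - 8 S{\left(11,-2 \right)} = 1 - 8 \left(\left(-1\right) 11\right) = 1 - -88 = 1 + 88 = 89$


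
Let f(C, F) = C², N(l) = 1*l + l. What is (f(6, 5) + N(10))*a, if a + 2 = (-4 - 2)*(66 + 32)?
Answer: -33040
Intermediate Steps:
a = -590 (a = -2 + (-4 - 2)*(66 + 32) = -2 - 6*98 = -2 - 588 = -590)
N(l) = 2*l (N(l) = l + l = 2*l)
(f(6, 5) + N(10))*a = (6² + 2*10)*(-590) = (36 + 20)*(-590) = 56*(-590) = -33040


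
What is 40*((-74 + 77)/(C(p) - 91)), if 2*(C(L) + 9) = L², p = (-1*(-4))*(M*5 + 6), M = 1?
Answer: 30/217 ≈ 0.13825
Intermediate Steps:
p = 44 (p = (-1*(-4))*(1*5 + 6) = 4*(5 + 6) = 4*11 = 44)
C(L) = -9 + L²/2
40*((-74 + 77)/(C(p) - 91)) = 40*((-74 + 77)/((-9 + (½)*44²) - 91)) = 40*(3/((-9 + (½)*1936) - 91)) = 40*(3/((-9 + 968) - 91)) = 40*(3/(959 - 91)) = 40*(3/868) = 30/217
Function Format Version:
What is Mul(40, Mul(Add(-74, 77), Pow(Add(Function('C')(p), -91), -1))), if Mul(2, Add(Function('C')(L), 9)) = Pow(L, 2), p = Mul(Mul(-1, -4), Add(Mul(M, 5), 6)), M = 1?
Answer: Rational(30, 217) ≈ 0.13825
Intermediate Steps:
p = 44 (p = Mul(Mul(-1, -4), Add(Mul(1, 5), 6)) = Mul(4, Add(5, 6)) = Mul(4, 11) = 44)
Function('C')(L) = Add(-9, Mul(Rational(1, 2), Pow(L, 2)))
Mul(40, Mul(Add(-74, 77), Pow(Add(Function('C')(p), -91), -1))) = Mul(40, Mul(Add(-74, 77), Pow(Add(Add(-9, Mul(Rational(1, 2), Pow(44, 2))), -91), -1))) = Mul(40, Mul(3, Pow(Add(Add(-9, Mul(Rational(1, 2), 1936)), -91), -1))) = Mul(40, Mul(3, Pow(Add(Add(-9, 968), -91), -1))) = Mul(40, Mul(3, Pow(Add(959, -91), -1))) = Mul(40, Mul(3, Pow(868, -1))) = Mul(40, Mul(3, Rational(1, 868))) = Mul(40, Rational(3, 868)) = Rational(30, 217)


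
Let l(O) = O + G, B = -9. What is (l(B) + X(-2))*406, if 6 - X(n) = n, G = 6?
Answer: 2030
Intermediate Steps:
X(n) = 6 - n
l(O) = 6 + O (l(O) = O + 6 = 6 + O)
(l(B) + X(-2))*406 = ((6 - 9) + (6 - 1*(-2)))*406 = (-3 + (6 + 2))*406 = (-3 + 8)*406 = 5*406 = 2030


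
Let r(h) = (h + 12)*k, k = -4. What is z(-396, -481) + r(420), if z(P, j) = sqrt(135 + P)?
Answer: -1728 + 3*I*sqrt(29) ≈ -1728.0 + 16.155*I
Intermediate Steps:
r(h) = -48 - 4*h (r(h) = (h + 12)*(-4) = (12 + h)*(-4) = -48 - 4*h)
z(-396, -481) + r(420) = sqrt(135 - 396) + (-48 - 4*420) = sqrt(-261) + (-48 - 1680) = 3*I*sqrt(29) - 1728 = -1728 + 3*I*sqrt(29)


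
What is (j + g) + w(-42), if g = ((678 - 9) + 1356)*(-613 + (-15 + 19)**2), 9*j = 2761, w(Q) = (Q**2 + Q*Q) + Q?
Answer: -10846190/9 ≈ -1.2051e+6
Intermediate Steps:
w(Q) = Q + 2*Q**2 (w(Q) = (Q**2 + Q**2) + Q = 2*Q**2 + Q = Q + 2*Q**2)
j = 2761/9 (j = (1/9)*2761 = 2761/9 ≈ 306.78)
g = -1208925 (g = (669 + 1356)*(-613 + 4**2) = 2025*(-613 + 16) = 2025*(-597) = -1208925)
(j + g) + w(-42) = (2761/9 - 1208925) - 42*(1 + 2*(-42)) = -10877564/9 - 42*(1 - 84) = -10877564/9 - 42*(-83) = -10877564/9 + 3486 = -10846190/9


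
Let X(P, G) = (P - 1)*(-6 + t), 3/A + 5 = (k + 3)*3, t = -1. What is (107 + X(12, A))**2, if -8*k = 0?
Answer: 900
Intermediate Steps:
k = 0 (k = -1/8*0 = 0)
A = 3/4 (A = 3/(-5 + (0 + 3)*3) = 3/(-5 + 3*3) = 3/(-5 + 9) = 3/4 ≈ 0.75000)
X(P, G) = 7 - 7*P (X(P, G) = (P - 1)*(-6 - 1) = (-1 + P)*(-7) = 7 - 7*P)
(107 + X(12, A))**2 = (107 + (7 - 7*12))**2 = (107 + (7 - 84))**2 = (107 - 77)**2 = 30**2 = 900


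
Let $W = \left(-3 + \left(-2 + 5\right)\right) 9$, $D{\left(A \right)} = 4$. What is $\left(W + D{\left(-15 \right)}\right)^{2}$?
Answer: $16$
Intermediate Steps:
$W = 0$ ($W = \left(-3 + 3\right) 9 = 0 \cdot 9 = 0$)
$\left(W + D{\left(-15 \right)}\right)^{2} = \left(0 + 4\right)^{2} = 4^{2} = 16$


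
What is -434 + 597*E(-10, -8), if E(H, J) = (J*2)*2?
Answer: -19538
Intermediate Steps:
E(H, J) = 4*J (E(H, J) = (2*J)*2 = 4*J)
-434 + 597*E(-10, -8) = -434 + 597*(4*(-8)) = -434 + 597*(-32) = -434 - 19104 = -19538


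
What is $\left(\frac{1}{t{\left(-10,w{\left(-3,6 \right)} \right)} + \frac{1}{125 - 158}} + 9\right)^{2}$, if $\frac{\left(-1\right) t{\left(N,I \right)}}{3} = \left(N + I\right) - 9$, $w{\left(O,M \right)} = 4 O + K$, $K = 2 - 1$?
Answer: $\frac{715776516}{8814961} \approx 81.2$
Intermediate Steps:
$K = 1$
$w{\left(O,M \right)} = 1 + 4 O$ ($w{\left(O,M \right)} = 4 O + 1 = 1 + 4 O$)
$t{\left(N,I \right)} = 27 - 3 I - 3 N$ ($t{\left(N,I \right)} = - 3 \left(\left(N + I\right) - 9\right) = - 3 \left(\left(I + N\right) - 9\right) = - 3 \left(-9 + I + N\right) = 27 - 3 I - 3 N$)
$\left(\frac{1}{t{\left(-10,w{\left(-3,6 \right)} \right)} + \frac{1}{125 - 158}} + 9\right)^{2} = \left(\frac{1}{\left(27 - 3 \left(1 + 4 \left(-3\right)\right) - -30\right) + \frac{1}{125 - 158}} + 9\right)^{2} = \left(\frac{1}{\left(27 - 3 \left(1 - 12\right) + 30\right) + \frac{1}{-33}} + 9\right)^{2} = \left(\frac{1}{\left(27 - -33 + 30\right) - \frac{1}{33}} + 9\right)^{2} = \left(\frac{1}{\left(27 + 33 + 30\right) - \frac{1}{33}} + 9\right)^{2} = \left(\frac{1}{90 - \frac{1}{33}} + 9\right)^{2} = \left(\frac{1}{\frac{2969}{33}} + 9\right)^{2} = \left(\frac{33}{2969} + 9\right)^{2} = \left(\frac{26754}{2969}\right)^{2} = \frac{715776516}{8814961}$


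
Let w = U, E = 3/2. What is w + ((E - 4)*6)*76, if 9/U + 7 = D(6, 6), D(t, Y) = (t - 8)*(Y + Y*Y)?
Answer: -103749/91 ≈ -1140.1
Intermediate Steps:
E = 3/2 (E = 3*(1/2) = 3/2 ≈ 1.5000)
D(t, Y) = (-8 + t)*(Y + Y**2)
U = -9/91 (U = 9/(-7 + 6*(-8 + 6 - 8*6 + 6*6)) = 9/(-7 + 6*(-8 + 6 - 48 + 36)) = 9/(-7 + 6*(-14)) = 9/(-7 - 84) = 9/(-91) = 9*(-1/91) = -9/91 ≈ -0.098901)
w = -9/91 ≈ -0.098901
w + ((E - 4)*6)*76 = -9/91 + ((3/2 - 4)*6)*76 = -9/91 - 5/2*6*76 = -9/91 - 15*76 = -9/91 - 1140 = -103749/91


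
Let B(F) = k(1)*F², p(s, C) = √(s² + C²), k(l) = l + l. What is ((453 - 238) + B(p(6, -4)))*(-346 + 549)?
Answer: 64757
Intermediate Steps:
k(l) = 2*l
p(s, C) = √(C² + s²)
B(F) = 2*F² (B(F) = (2*1)*F² = 2*F²)
((453 - 238) + B(p(6, -4)))*(-346 + 549) = ((453 - 238) + 2*(√((-4)² + 6²))²)*(-346 + 549) = (215 + 2*(√(16 + 36))²)*203 = (215 + 2*(√52)²)*203 = (215 + 2*(2*√13)²)*203 = (215 + 2*52)*203 = (215 + 104)*203 = 319*203 = 64757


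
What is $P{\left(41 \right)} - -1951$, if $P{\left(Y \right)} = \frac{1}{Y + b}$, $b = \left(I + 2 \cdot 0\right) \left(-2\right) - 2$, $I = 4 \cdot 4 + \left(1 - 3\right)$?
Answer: $\frac{21462}{11} \approx 1951.1$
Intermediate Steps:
$I = 14$ ($I = 16 - 2 = 14$)
$b = -30$ ($b = \left(14 + 2 \cdot 0\right) \left(-2\right) - 2 = \left(14 + 0\right) \left(-2\right) - 2 = 14 \left(-2\right) - 2 = -28 - 2 = -30$)
$P{\left(Y \right)} = \frac{1}{-30 + Y}$ ($P{\left(Y \right)} = \frac{1}{Y - 30} = \frac{1}{-30 + Y}$)
$P{\left(41 \right)} - -1951 = \frac{1}{-30 + 41} - -1951 = \frac{1}{11} + 1951 = \frac{21462}{11}$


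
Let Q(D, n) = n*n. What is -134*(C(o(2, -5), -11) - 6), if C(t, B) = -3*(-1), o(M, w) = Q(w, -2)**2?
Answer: 402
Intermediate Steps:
Q(D, n) = n**2
o(M, w) = 16 (o(M, w) = ((-2)**2)**2 = 4**2 = 16)
C(t, B) = 3
-134*(C(o(2, -5), -11) - 6) = -134*(3 - 6) = -134*(-3) = 402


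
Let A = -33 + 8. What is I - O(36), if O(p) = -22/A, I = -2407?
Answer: -60197/25 ≈ -2407.9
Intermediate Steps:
A = -25
O(p) = 22/25 (O(p) = -22/(-25) = -22*(-1/25) = 22/25)
I - O(36) = -2407 - 1*22/25 = -2407 - 22/25 = -60197/25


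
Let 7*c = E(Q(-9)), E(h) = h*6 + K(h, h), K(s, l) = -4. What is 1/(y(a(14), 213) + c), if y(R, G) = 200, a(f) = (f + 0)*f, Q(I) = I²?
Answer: 7/1882 ≈ 0.0037194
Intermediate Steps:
a(f) = f² (a(f) = f*f = f²)
E(h) = -4 + 6*h (E(h) = h*6 - 4 = 6*h - 4 = -4 + 6*h)
c = 482/7 (c = (-4 + 6*(-9)²)/7 = (-4 + 6*81)/7 = (-4 + 486)/7 = (⅐)*482 = 482/7 ≈ 68.857)
1/(y(a(14), 213) + c) = 1/(200 + 482/7) = 1/(1882/7) = 7/1882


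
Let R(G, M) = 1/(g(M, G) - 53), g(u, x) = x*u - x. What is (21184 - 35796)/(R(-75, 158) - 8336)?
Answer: 172830736/98598209 ≈ 1.7529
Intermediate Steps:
g(u, x) = -x + u*x (g(u, x) = u*x - x = -x + u*x)
R(G, M) = 1/(-53 + G*(-1 + M)) (R(G, M) = 1/(G*(-1 + M) - 53) = 1/(-53 + G*(-1 + M)))
(21184 - 35796)/(R(-75, 158) - 8336) = (21184 - 35796)/(1/(-53 - 75*(-1 + 158)) - 8336) = -14612/(1/(-53 - 75*157) - 8336) = -14612/(1/(-53 - 11775) - 8336) = -14612/(1/(-11828) - 8336) = -14612/(-1/11828 - 8336) = -14612/(-98598209/11828) = -14612*(-11828/98598209) = 172830736/98598209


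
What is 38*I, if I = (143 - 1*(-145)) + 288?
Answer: 21888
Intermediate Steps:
I = 576 (I = (143 + 145) + 288 = 288 + 288 = 576)
38*I = 38*576 = 21888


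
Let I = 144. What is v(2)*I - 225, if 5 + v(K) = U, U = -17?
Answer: -3393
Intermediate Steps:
v(K) = -22 (v(K) = -5 - 17 = -22)
v(2)*I - 225 = -22*144 - 225 = -3168 - 225 = -3393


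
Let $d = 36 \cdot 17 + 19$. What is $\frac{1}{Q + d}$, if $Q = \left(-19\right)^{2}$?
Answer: $\frac{1}{992} \approx 0.0010081$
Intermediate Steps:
$d = 631$ ($d = 612 + 19 = 631$)
$Q = 361$
$\frac{1}{Q + d} = \frac{1}{361 + 631} = \frac{1}{992}$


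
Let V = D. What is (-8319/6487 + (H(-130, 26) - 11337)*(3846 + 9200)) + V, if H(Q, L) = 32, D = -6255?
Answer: -956775974114/6487 ≈ -1.4749e+8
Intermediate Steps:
V = -6255
(-8319/6487 + (H(-130, 26) - 11337)*(3846 + 9200)) + V = (-8319/6487 + (32 - 11337)*(3846 + 9200)) - 6255 = (-8319*1/6487 - 11305*13046) - 6255 = (-8319/6487 - 147485030) - 6255 = -956735397929/6487 - 6255 = -956775974114/6487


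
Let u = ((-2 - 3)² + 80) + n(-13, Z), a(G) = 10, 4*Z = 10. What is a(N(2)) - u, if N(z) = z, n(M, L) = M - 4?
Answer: -78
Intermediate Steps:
Z = 5/2 (Z = (¼)*10 = 5/2 ≈ 2.5000)
n(M, L) = -4 + M
u = 88 (u = ((-2 - 3)² + 80) + (-4 - 13) = ((-5)² + 80) - 17 = (25 + 80) - 17 = 105 - 17 = 88)
a(N(2)) - u = 10 - 1*88 = 10 - 88 = -78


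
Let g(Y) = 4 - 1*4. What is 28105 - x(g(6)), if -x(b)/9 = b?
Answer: 28105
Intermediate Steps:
g(Y) = 0 (g(Y) = 4 - 4 = 0)
x(b) = -9*b
28105 - x(g(6)) = 28105 - (-9)*0 = 28105 - 1*0 = 28105 + 0 = 28105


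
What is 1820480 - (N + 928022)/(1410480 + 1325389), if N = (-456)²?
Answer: 4980593661162/2735869 ≈ 1.8205e+6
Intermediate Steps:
N = 207936
1820480 - (N + 928022)/(1410480 + 1325389) = 1820480 - (207936 + 928022)/(1410480 + 1325389) = 1820480 - 1135958/2735869 = 4980593661162/2735869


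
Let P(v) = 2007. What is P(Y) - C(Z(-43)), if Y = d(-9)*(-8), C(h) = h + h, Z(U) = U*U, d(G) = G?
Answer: -1691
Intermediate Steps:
Z(U) = U²
C(h) = 2*h
Y = 72 (Y = -9*(-8) = 72)
P(Y) - C(Z(-43)) = 2007 - 2*(-43)² = 2007 - 2*1849 = 2007 - 1*3698 = 2007 - 3698 = -1691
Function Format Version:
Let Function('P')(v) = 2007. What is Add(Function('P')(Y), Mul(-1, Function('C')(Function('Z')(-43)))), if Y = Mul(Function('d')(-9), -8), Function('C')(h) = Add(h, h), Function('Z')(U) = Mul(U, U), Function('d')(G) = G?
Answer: -1691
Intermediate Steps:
Function('Z')(U) = Pow(U, 2)
Function('C')(h) = Mul(2, h)
Y = 72 (Y = Mul(-9, -8) = 72)
Add(Function('P')(Y), Mul(-1, Function('C')(Function('Z')(-43)))) = Add(2007, Mul(-1, Mul(2, Pow(-43, 2)))) = Add(2007, Mul(-1, Mul(2, 1849))) = Add(2007, Mul(-1, 3698)) = Add(2007, -3698) = -1691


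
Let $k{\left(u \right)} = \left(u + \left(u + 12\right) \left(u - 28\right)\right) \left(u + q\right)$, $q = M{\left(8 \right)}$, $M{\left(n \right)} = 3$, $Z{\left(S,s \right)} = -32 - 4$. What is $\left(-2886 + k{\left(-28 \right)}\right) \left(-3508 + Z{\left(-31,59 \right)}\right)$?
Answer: $87132784$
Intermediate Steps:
$Z{\left(S,s \right)} = -36$
$q = 3$
$k{\left(u \right)} = \left(3 + u\right) \left(u + \left(-28 + u\right) \left(12 + u\right)\right)$ ($k{\left(u \right)} = \left(u + \left(u + 12\right) \left(u - 28\right)\right) \left(u + 3\right) = \left(u + \left(12 + u\right) \left(-28 + u\right)\right) \left(3 + u\right) = \left(u + \left(-28 + u\right) \left(12 + u\right)\right) \left(3 + u\right) = \left(3 + u\right) \left(u + \left(-28 + u\right) \left(12 + u\right)\right)$)
$\left(-2886 + k{\left(-28 \right)}\right) \left(-3508 + Z{\left(-31,59 \right)}\right) = \left(-2886 - \left(-9660 + 9408 + 21952\right)\right) \left(-3508 - 36\right) = \left(-2886 - 21700\right) \left(-3544\right) = \left(-24586\right) \left(-3544\right) = 87132784$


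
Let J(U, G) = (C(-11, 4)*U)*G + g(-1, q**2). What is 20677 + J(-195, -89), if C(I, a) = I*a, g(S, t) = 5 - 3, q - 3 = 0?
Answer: -742941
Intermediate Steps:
q = 3 (q = 3 + 0 = 3)
g(S, t) = 2
J(U, G) = 2 - 44*G*U (J(U, G) = ((-11*4)*U)*G + 2 = (-44*U)*G + 2 = -44*G*U + 2 = 2 - 44*G*U)
20677 + J(-195, -89) = 20677 + (2 - 44*(-89)*(-195)) = 20677 + (2 - 763620) = 20677 - 763618 = -742941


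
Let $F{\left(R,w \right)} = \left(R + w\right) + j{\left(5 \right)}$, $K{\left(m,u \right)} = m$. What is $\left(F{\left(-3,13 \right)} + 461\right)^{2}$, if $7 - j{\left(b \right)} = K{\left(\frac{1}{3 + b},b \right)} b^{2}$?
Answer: $\frac{14432401}{64} \approx 2.2551 \cdot 10^{5}$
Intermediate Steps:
$j{\left(b \right)} = 7 - \frac{b^{2}}{3 + b}$
$F{\left(R,w \right)} = \frac{31}{8} + R + w$ ($F{\left(R,w \right)} = \left(R + w\right) + \frac{21 - 5^{2} + 7 \cdot 5}{3 + 5} = \left(R + w\right) + \frac{21 - 25 + 35}{8} = \left(R + w\right) + \frac{1}{8} \cdot 31 = \left(R + w\right) + \frac{31}{8} = \frac{31}{8} + R + w$)
$\left(F{\left(-3,13 \right)} + 461\right)^{2} = \left(\left(\frac{31}{8} - 3 + 13\right) + 461\right)^{2} = \left(\frac{111}{8} + 461\right)^{2} = \left(\frac{3799}{8}\right)^{2} = \frac{14432401}{64}$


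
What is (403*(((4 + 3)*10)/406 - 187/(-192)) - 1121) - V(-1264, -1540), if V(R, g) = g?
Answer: 4905341/5568 ≈ 880.99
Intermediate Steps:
(403*(((4 + 3)*10)/406 - 187/(-192)) - 1121) - V(-1264, -1540) = (403*(((4 + 3)*10)/406 - 187/(-192)) - 1121) - 1*(-1540) = (403*((7*10)*(1/406) - 187*(-1/192)) - 1121) + 1540 = (403*(70*(1/406) + 187/192) - 1121) + 1540 = (403*(5/29 + 187/192) - 1121) + 1540 = (403*(6383/5568) - 1121) + 1540 = (2572349/5568 - 1121) + 1540 = -3669379/5568 + 1540 = 4905341/5568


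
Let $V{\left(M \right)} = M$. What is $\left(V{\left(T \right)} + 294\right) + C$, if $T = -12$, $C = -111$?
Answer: $171$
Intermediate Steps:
$\left(V{\left(T \right)} + 294\right) + C = \left(-12 + 294\right) - 111 = 282 - 111 = 171$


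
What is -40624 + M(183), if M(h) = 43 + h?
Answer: -40398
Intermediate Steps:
-40624 + M(183) = -40624 + (43 + 183) = -40624 + 226 = -40398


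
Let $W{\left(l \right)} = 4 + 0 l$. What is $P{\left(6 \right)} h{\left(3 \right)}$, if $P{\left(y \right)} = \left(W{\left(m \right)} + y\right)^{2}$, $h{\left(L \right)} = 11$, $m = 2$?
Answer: $1100$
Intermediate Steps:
$W{\left(l \right)} = 4$ ($W{\left(l \right)} = 4 + 0 = 4$)
$P{\left(y \right)} = \left(4 + y\right)^{2}$
$P{\left(6 \right)} h{\left(3 \right)} = \left(4 + 6\right)^{2} \cdot 11 = 10^{2} \cdot 11 = 100 \cdot 11 = 1100$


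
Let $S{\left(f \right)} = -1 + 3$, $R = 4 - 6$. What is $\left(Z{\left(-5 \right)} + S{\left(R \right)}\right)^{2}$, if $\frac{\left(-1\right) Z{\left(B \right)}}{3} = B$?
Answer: $289$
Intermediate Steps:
$R = -2$ ($R = 4 - 6 = -2$)
$Z{\left(B \right)} = - 3 B$
$S{\left(f \right)} = 2$
$\left(Z{\left(-5 \right)} + S{\left(R \right)}\right)^{2} = \left(\left(-3\right) \left(-5\right) + 2\right)^{2} = \left(15 + 2\right)^{2} = 17^{2} = 289$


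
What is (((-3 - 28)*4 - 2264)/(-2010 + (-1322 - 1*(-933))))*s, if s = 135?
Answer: 322380/2399 ≈ 134.38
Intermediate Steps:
(((-3 - 28)*4 - 2264)/(-2010 + (-1322 - 1*(-933))))*s = (((-3 - 28)*4 - 2264)/(-2010 + (-1322 - 1*(-933))))*135 = ((-31*4 - 2264)/(-2010 + (-1322 + 933)))*135 = ((-124 - 2264)/(-2010 - 389))*135 = -2388/(-2399)*135 = -2388*(-1/2399)*135 = (2388/2399)*135 = 322380/2399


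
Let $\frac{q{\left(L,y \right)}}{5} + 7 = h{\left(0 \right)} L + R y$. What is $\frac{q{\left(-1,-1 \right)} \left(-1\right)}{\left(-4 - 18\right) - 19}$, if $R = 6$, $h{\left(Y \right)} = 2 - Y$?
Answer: $- \frac{75}{41} \approx -1.8293$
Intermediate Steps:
$q{\left(L,y \right)} = -35 + 10 L + 30 y$ ($q{\left(L,y \right)} = -35 + 5 \left(\left(2 - 0\right) L + 6 y\right) = -35 + 5 \left(\left(2 + 0\right) L + 6 y\right) = -35 + 5 \left(2 L + 6 y\right) = -35 + \left(10 L + 30 y\right) = -35 + 10 L + 30 y$)
$\frac{q{\left(-1,-1 \right)} \left(-1\right)}{\left(-4 - 18\right) - 19} = \frac{\left(-35 + 10 \left(-1\right) + 30 \left(-1\right)\right) \left(-1\right)}{\left(-4 - 18\right) - 19} = \frac{\left(-35 - 10 - 30\right) \left(-1\right)}{-22 - 19} = \frac{\left(-75\right) \left(-1\right)}{-41} = \left(- \frac{1}{41}\right) 75 = - \frac{75}{41}$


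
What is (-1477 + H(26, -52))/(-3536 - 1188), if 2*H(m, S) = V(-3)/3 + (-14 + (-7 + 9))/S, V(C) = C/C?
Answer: 14398/46059 ≈ 0.31260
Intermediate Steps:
V(C) = 1
H(m, S) = 1/6 - 6/S (H(m, S) = (1/3 + (-14 + (-7 + 9))/S)/2 = (1*(1/3) + (-14 + 2)/S)/2 = (1/3 - 12/S)/2 = 1/6 - 6/S)
(-1477 + H(26, -52))/(-3536 - 1188) = (-1477 + (1/6)*(-36 - 52)/(-52))/(-3536 - 1188) = (-1477 + (1/6)*(-1/52)*(-88))/(-4724) = (-1477 + 11/39)*(-1/4724) = -57592/39*(-1/4724) = 14398/46059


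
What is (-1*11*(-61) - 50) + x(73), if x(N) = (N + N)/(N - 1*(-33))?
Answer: 32986/53 ≈ 622.38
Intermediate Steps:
x(N) = 2*N/(33 + N) (x(N) = (2*N)/(N + 33) = (2*N)/(33 + N) = 2*N/(33 + N))
(-1*11*(-61) - 50) + x(73) = (-1*11*(-61) - 50) + 2*73/(33 + 73) = (-11*(-61) - 50) + 2*73/106 = (671 - 50) + 2*73*(1/106) = 621 + 73/53 = 32986/53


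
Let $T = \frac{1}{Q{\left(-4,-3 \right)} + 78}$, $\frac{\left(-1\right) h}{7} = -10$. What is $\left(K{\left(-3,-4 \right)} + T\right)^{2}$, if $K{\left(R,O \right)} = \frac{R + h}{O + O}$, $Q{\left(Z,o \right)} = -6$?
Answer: $\frac{90601}{1296} \approx 69.908$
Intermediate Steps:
$h = 70$ ($h = \left(-7\right) \left(-10\right) = 70$)
$T = \frac{1}{72}$ ($T = \frac{1}{-6 + 78} = \frac{1}{72} \approx 0.013889$)
$K{\left(R,O \right)} = \frac{70 + R}{2 O}$ ($K{\left(R,O \right)} = \frac{R + 70}{O + O} = \frac{70 + R}{2 O}$)
$\left(K{\left(-3,-4 \right)} + T\right)^{2} = \left(\frac{70 - 3}{2 \left(-4\right)} + \frac{1}{72}\right)^{2} = \left(\frac{1}{2} \left(- \frac{1}{4}\right) 67 + \frac{1}{72}\right)^{2} = \left(- \frac{67}{8} + \frac{1}{72}\right)^{2} = \left(- \frac{301}{36}\right)^{2} = \frac{90601}{1296}$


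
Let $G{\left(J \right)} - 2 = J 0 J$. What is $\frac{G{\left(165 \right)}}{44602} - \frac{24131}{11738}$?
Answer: $- \frac{538133693}{261769138} \approx -2.0558$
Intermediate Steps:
$G{\left(J \right)} = 2$ ($G{\left(J \right)} = 2 + J 0 J = 2 + 0 J = 2 + 0 = 2$)
$\frac{G{\left(165 \right)}}{44602} - \frac{24131}{11738} = \frac{2}{44602} - \frac{24131}{11738} = 2 \cdot \frac{1}{44602} - \frac{24131}{11738} = \frac{1}{22301} - \frac{24131}{11738} = - \frac{538133693}{261769138}$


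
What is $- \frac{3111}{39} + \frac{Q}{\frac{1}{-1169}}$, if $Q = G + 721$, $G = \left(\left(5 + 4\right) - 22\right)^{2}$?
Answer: $- \frac{13526367}{13} \approx -1.0405 \cdot 10^{6}$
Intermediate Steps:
$G = 169$ ($G = \left(9 - 22\right)^{2} = \left(-13\right)^{2} = 169$)
$Q = 890$ ($Q = 169 + 721 = 890$)
$- \frac{3111}{39} + \frac{Q}{\frac{1}{-1169}} = - \frac{3111}{39} + \frac{890}{\frac{1}{-1169}} = \left(-3111\right) \frac{1}{39} + \frac{890}{- \frac{1}{1169}} = - \frac{1037}{13} + 890 \left(-1169\right) = - \frac{1037}{13} - 1040410 = - \frac{13526367}{13}$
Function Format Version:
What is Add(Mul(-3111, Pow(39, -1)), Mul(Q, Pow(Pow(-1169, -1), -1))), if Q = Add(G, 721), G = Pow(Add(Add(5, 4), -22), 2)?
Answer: Rational(-13526367, 13) ≈ -1.0405e+6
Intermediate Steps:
G = 169 (G = Pow(Add(9, -22), 2) = Pow(-13, 2) = 169)
Q = 890 (Q = Add(169, 721) = 890)
Add(Mul(-3111, Pow(39, -1)), Mul(Q, Pow(Pow(-1169, -1), -1))) = Add(Mul(-3111, Pow(39, -1)), Mul(890, Pow(Pow(-1169, -1), -1))) = Add(Mul(-3111, Rational(1, 39)), Mul(890, Pow(Rational(-1, 1169), -1))) = Add(Rational(-1037, 13), Mul(890, -1169)) = Add(Rational(-1037, 13), -1040410) = Rational(-13526367, 13)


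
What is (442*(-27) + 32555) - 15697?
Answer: 4924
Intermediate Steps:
(442*(-27) + 32555) - 15697 = (-11934 + 32555) - 15697 = 20621 - 15697 = 4924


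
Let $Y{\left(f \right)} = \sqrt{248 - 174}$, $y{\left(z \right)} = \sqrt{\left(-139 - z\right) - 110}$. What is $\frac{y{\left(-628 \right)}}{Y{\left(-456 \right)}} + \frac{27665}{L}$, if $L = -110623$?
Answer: $- \frac{27665}{110623} + \frac{\sqrt{28046}}{74} \approx 2.013$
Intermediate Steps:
$y{\left(z \right)} = \sqrt{-249 - z}$
$Y{\left(f \right)} = \sqrt{74}$
$\frac{y{\left(-628 \right)}}{Y{\left(-456 \right)}} + \frac{27665}{L} = \frac{\sqrt{-249 - -628}}{\sqrt{74}} + \frac{27665}{-110623} = \sqrt{-249 + 628} \frac{\sqrt{74}}{74} + 27665 \left(- \frac{1}{110623}\right) = \sqrt{379} \frac{\sqrt{74}}{74} - \frac{27665}{110623} = \frac{\sqrt{28046}}{74} - \frac{27665}{110623} = - \frac{27665}{110623} + \frac{\sqrt{28046}}{74}$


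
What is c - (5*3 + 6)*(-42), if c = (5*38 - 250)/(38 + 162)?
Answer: 8817/10 ≈ 881.70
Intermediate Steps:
c = -3/10 (c = (190 - 250)/200 = -60*1/200 = -3/10 ≈ -0.30000)
c - (5*3 + 6)*(-42) = -3/10 - (5*3 + 6)*(-42) = -3/10 - (15 + 6)*(-42) = -3/10 - 21*(-42) = -3/10 - 1*(-882) = -3/10 + 882 = 8817/10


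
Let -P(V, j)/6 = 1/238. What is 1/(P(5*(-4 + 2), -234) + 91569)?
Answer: 119/10896708 ≈ 1.0921e-5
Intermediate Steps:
P(V, j) = -3/119 (P(V, j) = -6/238 = -6*1/238 = -3/119)
1/(P(5*(-4 + 2), -234) + 91569) = 1/(-3/119 + 91569) = 1/(10896708/119) = 119/10896708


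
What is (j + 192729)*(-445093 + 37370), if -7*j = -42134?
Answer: -567239323351/7 ≈ -8.1034e+10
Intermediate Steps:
j = 42134/7 (j = -⅐*(-42134) = 42134/7 ≈ 6019.1)
(j + 192729)*(-445093 + 37370) = (42134/7 + 192729)*(-445093 + 37370) = (1391237/7)*(-407723) = -567239323351/7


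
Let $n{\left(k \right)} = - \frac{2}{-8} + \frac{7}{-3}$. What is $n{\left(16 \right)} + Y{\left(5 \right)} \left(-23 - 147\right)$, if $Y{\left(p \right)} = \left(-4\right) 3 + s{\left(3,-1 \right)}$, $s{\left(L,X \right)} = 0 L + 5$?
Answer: $\frac{14255}{12} \approx 1187.9$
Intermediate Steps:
$s{\left(L,X \right)} = 5$ ($s{\left(L,X \right)} = 0 + 5 = 5$)
$n{\left(k \right)} = - \frac{25}{12}$ ($n{\left(k \right)} = \left(-2\right) \left(- \frac{1}{8}\right) + 7 \left(- \frac{1}{3}\right) = \frac{1}{4} - \frac{7}{3} = - \frac{25}{12}$)
$Y{\left(p \right)} = -7$ ($Y{\left(p \right)} = \left(-4\right) 3 + 5 = -12 + 5 = -7$)
$n{\left(16 \right)} + Y{\left(5 \right)} \left(-23 - 147\right) = - \frac{25}{12} - 7 \left(-23 - 147\right) = - \frac{25}{12} - -1190 = - \frac{25}{12} + 1190 = \frac{14255}{12}$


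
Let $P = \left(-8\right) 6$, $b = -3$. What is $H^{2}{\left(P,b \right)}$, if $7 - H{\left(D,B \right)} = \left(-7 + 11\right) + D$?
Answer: $2601$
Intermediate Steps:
$P = -48$
$H{\left(D,B \right)} = 3 - D$ ($H{\left(D,B \right)} = 7 - \left(\left(-7 + 11\right) + D\right) = 7 - \left(4 + D\right) = 3 - D$)
$H^{2}{\left(P,b \right)} = \left(3 - -48\right)^{2} = \left(3 + 48\right)^{2} = 51^{2} = 2601$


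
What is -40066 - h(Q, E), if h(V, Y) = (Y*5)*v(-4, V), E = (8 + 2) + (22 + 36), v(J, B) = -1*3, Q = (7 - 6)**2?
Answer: -39046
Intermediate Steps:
Q = 1 (Q = 1**2 = 1)
v(J, B) = -3
E = 68 (E = 10 + 58 = 68)
h(V, Y) = -15*Y (h(V, Y) = (Y*5)*(-3) = (5*Y)*(-3) = -15*Y)
-40066 - h(Q, E) = -40066 - (-15)*68 = -40066 - 1*(-1020) = -40066 + 1020 = -39046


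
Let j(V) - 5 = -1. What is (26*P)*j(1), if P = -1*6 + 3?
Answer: -312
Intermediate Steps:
j(V) = 4 (j(V) = 5 - 1 = 4)
P = -3 (P = -6 + 3 = -3)
(26*P)*j(1) = (26*(-3))*4 = -78*4 = -312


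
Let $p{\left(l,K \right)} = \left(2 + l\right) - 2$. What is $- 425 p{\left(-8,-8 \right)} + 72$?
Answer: $3472$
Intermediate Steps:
$p{\left(l,K \right)} = l$
$- 425 p{\left(-8,-8 \right)} + 72 = \left(-425\right) \left(-8\right) + 72 = 3400 + 72 = 3472$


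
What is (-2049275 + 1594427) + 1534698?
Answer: 1079850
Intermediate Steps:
(-2049275 + 1594427) + 1534698 = -454848 + 1534698 = 1079850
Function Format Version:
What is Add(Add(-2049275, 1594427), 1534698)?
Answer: 1079850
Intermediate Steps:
Add(Add(-2049275, 1594427), 1534698) = Add(-454848, 1534698) = 1079850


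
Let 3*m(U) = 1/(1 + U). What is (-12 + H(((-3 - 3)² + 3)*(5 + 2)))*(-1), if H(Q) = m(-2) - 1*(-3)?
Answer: 28/3 ≈ 9.3333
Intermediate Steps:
m(U) = 1/(3*(1 + U))
H(Q) = 8/3 (H(Q) = 1/(3*(1 - 2)) - 1*(-3) = (⅓)/(-1) + 3 = (⅓)*(-1) + 3 = -⅓ + 3 = 8/3)
(-12 + H(((-3 - 3)² + 3)*(5 + 2)))*(-1) = (-12 + 8/3)*(-1) = -28/3*(-1) = 28/3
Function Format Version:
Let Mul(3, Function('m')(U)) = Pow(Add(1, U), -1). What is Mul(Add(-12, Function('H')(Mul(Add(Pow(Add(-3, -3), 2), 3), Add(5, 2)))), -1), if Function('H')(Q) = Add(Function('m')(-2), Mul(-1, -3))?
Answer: Rational(28, 3) ≈ 9.3333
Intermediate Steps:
Function('m')(U) = Mul(Rational(1, 3), Pow(Add(1, U), -1))
Function('H')(Q) = Rational(8, 3) (Function('H')(Q) = Add(Mul(Rational(1, 3), Pow(Add(1, -2), -1)), Mul(-1, -3)) = Add(Mul(Rational(1, 3), Pow(-1, -1)), 3) = Add(Mul(Rational(1, 3), -1), 3) = Add(Rational(-1, 3), 3) = Rational(8, 3))
Mul(Add(-12, Function('H')(Mul(Add(Pow(Add(-3, -3), 2), 3), Add(5, 2)))), -1) = Mul(Add(-12, Rational(8, 3)), -1) = Mul(Rational(-28, 3), -1) = Rational(28, 3)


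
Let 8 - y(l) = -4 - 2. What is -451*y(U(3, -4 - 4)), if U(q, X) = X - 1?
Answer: -6314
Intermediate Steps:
U(q, X) = -1 + X
y(l) = 14 (y(l) = 8 - (-4 - 2) = 8 - 1*(-6) = 8 + 6 = 14)
-451*y(U(3, -4 - 4)) = -451*14 = -6314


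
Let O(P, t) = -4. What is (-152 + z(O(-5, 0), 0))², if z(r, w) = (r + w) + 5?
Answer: 22801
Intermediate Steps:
z(r, w) = 5 + r + w
(-152 + z(O(-5, 0), 0))² = (-152 + (5 - 4 + 0))² = (-152 + 1)² = (-151)² = 22801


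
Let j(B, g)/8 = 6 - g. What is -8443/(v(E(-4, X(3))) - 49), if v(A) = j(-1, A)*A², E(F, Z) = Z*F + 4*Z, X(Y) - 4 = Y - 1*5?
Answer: 8443/49 ≈ 172.31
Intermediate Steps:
j(B, g) = 48 - 8*g (j(B, g) = 8*(6 - g) = 48 - 8*g)
X(Y) = -1 + Y (X(Y) = 4 + (Y - 1*5) = 4 + (Y - 5) = 4 + (-5 + Y) = -1 + Y)
E(F, Z) = 4*Z + F*Z (E(F, Z) = F*Z + 4*Z = 4*Z + F*Z)
v(A) = A²*(48 - 8*A) (v(A) = (48 - 8*A)*A² = A²*(48 - 8*A))
-8443/(v(E(-4, X(3))) - 49) = -8443/(8*((-1 + 3)*(4 - 4))²*(6 - (-1 + 3)*(4 - 4)) - 49) = -8443/(8*(2*0)²*(6 - 2*0) - 49) = -8443/(8*0²*(6 - 1*0) - 49) = -8443/(8*0*(6 + 0) - 49) = -8443/(8*0*6 - 49) = -8443/(0 - 49) = -8443/(-49) = -1/49*(-8443) = 8443/49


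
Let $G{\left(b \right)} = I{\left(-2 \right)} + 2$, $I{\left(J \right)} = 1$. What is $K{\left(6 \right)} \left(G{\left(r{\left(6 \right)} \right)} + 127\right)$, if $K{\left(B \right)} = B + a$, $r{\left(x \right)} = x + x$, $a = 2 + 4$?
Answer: $1560$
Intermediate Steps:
$a = 6$
$r{\left(x \right)} = 2 x$
$G{\left(b \right)} = 3$ ($G{\left(b \right)} = 1 + 2 = 3$)
$K{\left(B \right)} = 6 + B$ ($K{\left(B \right)} = B + 6 = 6 + B$)
$K{\left(6 \right)} \left(G{\left(r{\left(6 \right)} \right)} + 127\right) = \left(6 + 6\right) \left(3 + 127\right) = 12 \cdot 130 = 1560$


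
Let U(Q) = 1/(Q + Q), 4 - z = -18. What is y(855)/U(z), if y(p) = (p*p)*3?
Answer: 96495300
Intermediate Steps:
z = 22 (z = 4 - 1*(-18) = 4 + 18 = 22)
y(p) = 3*p**2 (y(p) = p**2*3 = 3*p**2)
U(Q) = 1/(2*Q)
y(855)/U(z) = (3*855**2)/(((1/2)/22)) = (3*731025)/(((1/2)*(1/22))) = 2193075/(1/44) = 2193075*44 = 96495300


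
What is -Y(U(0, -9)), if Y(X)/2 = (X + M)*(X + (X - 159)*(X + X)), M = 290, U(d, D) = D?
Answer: -1694430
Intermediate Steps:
Y(X) = 2*(290 + X)*(X + 2*X*(-159 + X)) (Y(X) = 2*((X + 290)*(X + (X - 159)*(X + X))) = 2*((290 + X)*(X + (-159 + X)*(2*X))) = 2*((290 + X)*(X + 2*X*(-159 + X))) = 2*(290 + X)*(X + 2*X*(-159 + X)))
-Y(U(0, -9)) = -2*(-9)*(-91930 + 2*(-9)² + 263*(-9)) = -2*(-9)*(-91930 + 2*81 - 2367) = -2*(-9)*(-91930 + 162 - 2367) = -2*(-9)*(-94135) = -1*1694430 = -1694430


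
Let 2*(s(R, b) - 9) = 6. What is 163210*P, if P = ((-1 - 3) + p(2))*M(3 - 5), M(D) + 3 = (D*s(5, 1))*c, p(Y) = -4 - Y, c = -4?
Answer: -151785300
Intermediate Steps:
s(R, b) = 12 (s(R, b) = 9 + (½)*6 = 9 + 3 = 12)
M(D) = -3 - 48*D (M(D) = -3 + (D*12)*(-4) = -3 + (12*D)*(-4) = -3 - 48*D)
P = -930 (P = ((-1 - 3) + (-4 - 1*2))*(-3 - 48*(3 - 5)) = (-4 + (-4 - 2))*(-3 - 48*(-2)) = (-4 - 6)*(-3 + 96) = -10*93 = -930)
163210*P = 163210*(-930) = -151785300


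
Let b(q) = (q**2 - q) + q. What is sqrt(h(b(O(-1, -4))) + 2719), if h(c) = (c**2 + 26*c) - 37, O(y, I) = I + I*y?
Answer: 3*sqrt(298) ≈ 51.788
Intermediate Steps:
b(q) = q**2
h(c) = -37 + c**2 + 26*c
sqrt(h(b(O(-1, -4))) + 2719) = sqrt((-37 + ((-4*(1 - 1))**2)**2 + 26*(-4*(1 - 1))**2) + 2719) = sqrt((-37 + ((-4*0)**2)**2 + 26*(-4*0)**2) + 2719) = sqrt((-37 + (0**2)**2 + 26*0**2) + 2719) = sqrt((-37 + 0**2 + 26*0) + 2719) = sqrt((-37 + 0 + 0) + 2719) = sqrt(-37 + 2719) = sqrt(2682) = 3*sqrt(298)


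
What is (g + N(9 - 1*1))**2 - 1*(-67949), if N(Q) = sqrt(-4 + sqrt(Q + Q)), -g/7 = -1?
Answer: 67998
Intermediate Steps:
g = 7 (g = -7*(-1) = 7)
N(Q) = sqrt(-4 + sqrt(2)*sqrt(Q)) (N(Q) = sqrt(-4 + sqrt(2*Q)) = sqrt(-4 + sqrt(2)*sqrt(Q)))
(g + N(9 - 1*1))**2 - 1*(-67949) = (7 + sqrt(-4 + sqrt(2)*sqrt(9 - 1*1)))**2 - 1*(-67949) = (7 + sqrt(-4 + sqrt(2)*sqrt(9 - 1)))**2 + 67949 = (7 + sqrt(-4 + sqrt(2)*sqrt(8)))**2 + 67949 = (7 + sqrt(-4 + sqrt(2)*(2*sqrt(2))))**2 + 67949 = (7 + sqrt(-4 + 4))**2 + 67949 = (7 + sqrt(0))**2 + 67949 = (7 + 0)**2 + 67949 = 7**2 + 67949 = 49 + 67949 = 67998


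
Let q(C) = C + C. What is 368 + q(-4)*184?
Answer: -1104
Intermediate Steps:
q(C) = 2*C
368 + q(-4)*184 = 368 + (2*(-4))*184 = 368 - 8*184 = 368 - 1472 = -1104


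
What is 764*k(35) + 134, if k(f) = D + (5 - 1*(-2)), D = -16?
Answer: -6742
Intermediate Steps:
k(f) = -9 (k(f) = -16 + (5 - 1*(-2)) = -16 + (5 + 2) = -16 + 7 = -9)
764*k(35) + 134 = 764*(-9) + 134 = -6876 + 134 = -6742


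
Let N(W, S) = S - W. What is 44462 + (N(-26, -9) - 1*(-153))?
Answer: 44632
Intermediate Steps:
44462 + (N(-26, -9) - 1*(-153)) = 44462 + ((-9 - 1*(-26)) - 1*(-153)) = 44462 + ((-9 + 26) + 153) = 44462 + (17 + 153) = 44462 + 170 = 44632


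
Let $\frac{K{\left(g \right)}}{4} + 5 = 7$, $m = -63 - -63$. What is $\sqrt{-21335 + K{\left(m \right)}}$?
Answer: $i \sqrt{21327} \approx 146.04 i$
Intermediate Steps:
$m = 0$ ($m = -63 + 63 = 0$)
$K{\left(g \right)} = 8$ ($K{\left(g \right)} = -20 + 4 \cdot 7 = -20 + 28 = 8$)
$\sqrt{-21335 + K{\left(m \right)}} = \sqrt{-21335 + 8} = \sqrt{-21327} = i \sqrt{21327}$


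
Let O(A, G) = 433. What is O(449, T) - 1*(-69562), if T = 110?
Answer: 69995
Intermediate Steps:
O(449, T) - 1*(-69562) = 433 - 1*(-69562) = 433 + 69562 = 69995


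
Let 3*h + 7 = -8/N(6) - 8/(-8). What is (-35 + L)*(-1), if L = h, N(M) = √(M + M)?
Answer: 37 + 4*√3/9 ≈ 37.770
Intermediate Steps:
N(M) = √2*√M (N(M) = √(2*M) = √2*√M)
h = -2 - 4*√3/9 (h = -7/3 + (-8*√3/6 - 8/(-8))/3 = -7/3 + (-8*√3/6 - 8*(-⅛))/3 = -7/3 + (-4*√3/3 + 1)/3 = -7/3 + (1 - 4*√3/3)/3 = -7/3 + (⅓ - 4*√3/9) = -2 - 4*√3/9 ≈ -2.7698)
L = -2 - 4*√3/9 ≈ -2.7698
(-35 + L)*(-1) = (-35 + (-2 - 4*√3/9))*(-1) = (-37 - 4*√3/9)*(-1) = 37 + 4*√3/9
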